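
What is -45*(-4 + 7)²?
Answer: -405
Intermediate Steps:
-45*(-4 + 7)² = -45*3² = -45*9 = -405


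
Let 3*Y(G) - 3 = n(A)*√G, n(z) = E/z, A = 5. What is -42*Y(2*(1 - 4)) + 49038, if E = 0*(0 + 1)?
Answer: 48996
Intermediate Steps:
E = 0 (E = 0*1 = 0)
n(z) = 0 (n(z) = 0/z = 0)
Y(G) = 1 (Y(G) = 1 + (0*√G)/3 = 1 + (⅓)*0 = 1 + 0 = 1)
-42*Y(2*(1 - 4)) + 49038 = -42*1 + 49038 = -42 + 49038 = 48996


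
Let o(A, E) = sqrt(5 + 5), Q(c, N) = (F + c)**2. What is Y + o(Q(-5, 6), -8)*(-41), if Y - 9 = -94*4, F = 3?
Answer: -367 - 41*sqrt(10) ≈ -496.65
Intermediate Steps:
Q(c, N) = (3 + c)**2
Y = -367 (Y = 9 - 94*4 = 9 - 376 = -367)
o(A, E) = sqrt(10)
Y + o(Q(-5, 6), -8)*(-41) = -367 + sqrt(10)*(-41) = -367 - 41*sqrt(10)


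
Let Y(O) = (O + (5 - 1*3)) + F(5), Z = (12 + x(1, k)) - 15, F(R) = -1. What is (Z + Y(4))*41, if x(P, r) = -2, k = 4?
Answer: 0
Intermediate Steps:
Z = -5 (Z = (12 - 2) - 15 = 10 - 15 = -5)
Y(O) = 1 + O (Y(O) = (O + (5 - 1*3)) - 1 = (O + (5 - 3)) - 1 = (O + 2) - 1 = (2 + O) - 1 = 1 + O)
(Z + Y(4))*41 = (-5 + (1 + 4))*41 = (-5 + 5)*41 = 0*41 = 0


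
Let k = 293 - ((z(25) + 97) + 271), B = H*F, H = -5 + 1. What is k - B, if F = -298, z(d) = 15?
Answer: -1282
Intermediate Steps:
H = -4
B = 1192 (B = -4*(-298) = 1192)
k = -90 (k = 293 - ((15 + 97) + 271) = 293 - (112 + 271) = 293 - 1*383 = 293 - 383 = -90)
k - B = -90 - 1*1192 = -90 - 1192 = -1282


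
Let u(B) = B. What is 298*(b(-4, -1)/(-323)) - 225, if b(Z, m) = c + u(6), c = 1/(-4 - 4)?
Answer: -297703/1292 ≈ -230.42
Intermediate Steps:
c = -1/8 (c = 1/(-8) = -1/8 ≈ -0.12500)
b(Z, m) = 47/8 (b(Z, m) = -1/8 + 6 = 47/8)
298*(b(-4, -1)/(-323)) - 225 = 298*((47/8)/(-323)) - 225 = 298*((47/8)*(-1/323)) - 225 = 298*(-47/2584) - 225 = -7003/1292 - 225 = -297703/1292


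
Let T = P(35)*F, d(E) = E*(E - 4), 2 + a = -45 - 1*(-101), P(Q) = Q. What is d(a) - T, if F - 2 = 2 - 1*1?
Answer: 2595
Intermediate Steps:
F = 3 (F = 2 + (2 - 1*1) = 2 + (2 - 1) = 2 + 1 = 3)
a = 54 (a = -2 + (-45 - 1*(-101)) = -2 + (-45 + 101) = -2 + 56 = 54)
d(E) = E*(-4 + E)
T = 105 (T = 35*3 = 105)
d(a) - T = 54*(-4 + 54) - 1*105 = 54*50 - 105 = 2700 - 105 = 2595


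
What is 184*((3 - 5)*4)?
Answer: -1472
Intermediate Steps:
184*((3 - 5)*4) = 184*(-2*4) = 184*(-8) = -1472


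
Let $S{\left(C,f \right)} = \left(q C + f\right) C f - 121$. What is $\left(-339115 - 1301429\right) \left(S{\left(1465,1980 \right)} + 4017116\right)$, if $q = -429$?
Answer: $2981359030544058720$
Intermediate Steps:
$S{\left(C,f \right)} = -121 + C f \left(f - 429 C\right)$ ($S{\left(C,f \right)} = \left(- 429 C + f\right) C f - 121 = \left(f - 429 C\right) C f - 121 = C \left(f - 429 C\right) f - 121 = C f \left(f - 429 C\right) - 121 = -121 + C f \left(f - 429 C\right)$)
$\left(-339115 - 1301429\right) \left(S{\left(1465,1980 \right)} + 4017116\right) = \left(-339115 - 1301429\right) \left(\left(-121 + 1465 \cdot 1980^{2} - 849420 \cdot 1465^{2}\right) + 4017116\right) = - 1640544 \left(\left(-121 + 1465 \cdot 3920400 - 849420 \cdot 2146225\right) + 4017116\right) = - 1640544 \left(\left(-121 + 5743386000 - 1823046439500\right) + 4017116\right) = - 1640544 \left(-1817303053621 + 4017116\right) = \left(-1640544\right) \left(-1817299036505\right) = 2981359030544058720$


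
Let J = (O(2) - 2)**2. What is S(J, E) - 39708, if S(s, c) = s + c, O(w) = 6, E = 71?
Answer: -39621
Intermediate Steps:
J = 16 (J = (6 - 2)**2 = 4**2 = 16)
S(s, c) = c + s
S(J, E) - 39708 = (71 + 16) - 39708 = 87 - 39708 = -39621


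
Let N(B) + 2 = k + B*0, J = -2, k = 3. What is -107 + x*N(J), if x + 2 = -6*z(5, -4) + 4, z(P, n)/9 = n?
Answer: 111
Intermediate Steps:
z(P, n) = 9*n
N(B) = 1 (N(B) = -2 + (3 + B*0) = -2 + (3 + 0) = -2 + 3 = 1)
x = 218 (x = -2 + (-54*(-4) + 4) = -2 + (-6*(-36) + 4) = -2 + (216 + 4) = -2 + 220 = 218)
-107 + x*N(J) = -107 + 218*1 = -107 + 218 = 111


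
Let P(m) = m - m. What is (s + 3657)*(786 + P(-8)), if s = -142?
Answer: 2762790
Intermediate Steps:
P(m) = 0
(s + 3657)*(786 + P(-8)) = (-142 + 3657)*(786 + 0) = 3515*786 = 2762790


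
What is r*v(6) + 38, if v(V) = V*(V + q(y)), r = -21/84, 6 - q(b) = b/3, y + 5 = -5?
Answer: 15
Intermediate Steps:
y = -10 (y = -5 - 5 = -10)
q(b) = 6 - b/3
r = -¼ (r = -21*1/84 = -¼ ≈ -0.25000)
v(V) = V*(28/3 + V) (v(V) = V*(V + (6 - ⅓*(-10))) = V*(V + (6 + 10/3)) = V*(V + 28/3) = V*(28/3 + V))
r*v(6) + 38 = -6*(28 + 3*6)/12 + 38 = -6*(28 + 18)/12 + 38 = -6*46/12 + 38 = -¼*92 + 38 = -23 + 38 = 15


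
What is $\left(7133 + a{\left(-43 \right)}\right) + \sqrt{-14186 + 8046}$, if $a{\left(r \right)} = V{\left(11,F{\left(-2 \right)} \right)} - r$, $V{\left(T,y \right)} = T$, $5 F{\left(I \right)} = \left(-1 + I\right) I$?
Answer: $7187 + 2 i \sqrt{1535} \approx 7187.0 + 78.358 i$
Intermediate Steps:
$F{\left(I \right)} = \frac{I \left(-1 + I\right)}{5}$ ($F{\left(I \right)} = \frac{\left(-1 + I\right) I}{5} = \frac{I \left(-1 + I\right)}{5}$)
$a{\left(r \right)} = 11 - r$
$\left(7133 + a{\left(-43 \right)}\right) + \sqrt{-14186 + 8046} = \left(7133 + \left(11 - -43\right)\right) + \sqrt{-14186 + 8046} = \left(7133 + \left(11 + 43\right)\right) + \sqrt{-6140} = \left(7133 + 54\right) + 2 i \sqrt{1535} = 7187 + 2 i \sqrt{1535}$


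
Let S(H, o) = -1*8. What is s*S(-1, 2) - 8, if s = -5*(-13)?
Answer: -528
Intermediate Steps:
S(H, o) = -8
s = 65
s*S(-1, 2) - 8 = 65*(-8) - 8 = -520 - 8 = -528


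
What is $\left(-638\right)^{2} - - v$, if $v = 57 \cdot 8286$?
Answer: $879346$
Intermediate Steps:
$v = 472302$
$\left(-638\right)^{2} - - v = \left(-638\right)^{2} - \left(-1\right) 472302 = 407044 - -472302 = 407044 + 472302 = 879346$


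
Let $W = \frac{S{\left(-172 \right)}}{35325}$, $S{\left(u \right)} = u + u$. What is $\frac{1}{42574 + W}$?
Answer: $\frac{35325}{1503926206} \approx 2.3489 \cdot 10^{-5}$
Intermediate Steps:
$S{\left(u \right)} = 2 u$
$W = - \frac{344}{35325}$ ($W = \frac{2 \left(-172\right)}{35325} = \left(-344\right) \frac{1}{35325} = - \frac{344}{35325} \approx -0.0097381$)
$\frac{1}{42574 + W} = \frac{1}{42574 - \frac{344}{35325}} = \frac{1}{\frac{1503926206}{35325}} = \frac{35325}{1503926206}$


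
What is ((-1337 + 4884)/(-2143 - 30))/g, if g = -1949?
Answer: 3547/4235177 ≈ 0.00083751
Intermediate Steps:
((-1337 + 4884)/(-2143 - 30))/g = ((-1337 + 4884)/(-2143 - 30))/(-1949) = (3547/(-2173))*(-1/1949) = (3547*(-1/2173))*(-1/1949) = -3547/2173*(-1/1949) = 3547/4235177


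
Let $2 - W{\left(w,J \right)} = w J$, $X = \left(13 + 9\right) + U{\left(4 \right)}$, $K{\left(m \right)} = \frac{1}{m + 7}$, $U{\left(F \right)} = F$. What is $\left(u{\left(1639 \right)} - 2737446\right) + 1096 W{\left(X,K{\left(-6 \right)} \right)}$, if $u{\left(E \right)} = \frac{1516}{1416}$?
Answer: $- \frac{978367121}{354} \approx -2.7637 \cdot 10^{6}$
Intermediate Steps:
$K{\left(m \right)} = \frac{1}{7 + m}$
$u{\left(E \right)} = \frac{379}{354}$ ($u{\left(E \right)} = 1516 \cdot \frac{1}{1416} = \frac{379}{354}$)
$X = 26$ ($X = \left(13 + 9\right) + 4 = 22 + 4 = 26$)
$W{\left(w,J \right)} = 2 - J w$ ($W{\left(w,J \right)} = 2 - w J = 2 - J w$)
$\left(u{\left(1639 \right)} - 2737446\right) + 1096 W{\left(X,K{\left(-6 \right)} \right)} = \left(\frac{379}{354} - 2737446\right) + 1096 \left(2 - \frac{1}{7 - 6} \cdot 26\right) = - \frac{969055505}{354} + 1096 \left(2 - 1^{-1} \cdot 26\right) = - \frac{969055505}{354} + 1096 \left(2 - 1 \cdot 26\right) = - \frac{969055505}{354} + 1096 \left(2 - 26\right) = - \frac{969055505}{354} + 1096 \left(-24\right) = - \frac{969055505}{354} - 26304 = - \frac{978367121}{354}$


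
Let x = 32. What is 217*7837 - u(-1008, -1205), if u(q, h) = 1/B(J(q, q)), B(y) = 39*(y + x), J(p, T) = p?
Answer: 64732742257/38064 ≈ 1.7006e+6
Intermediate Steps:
B(y) = 1248 + 39*y (B(y) = 39*(y + 32) = 39*(32 + y) = 1248 + 39*y)
u(q, h) = 1/(1248 + 39*q)
217*7837 - u(-1008, -1205) = 217*7837 - 1/(39*(32 - 1008)) = 1700629 - 1/(39*(-976)) = 1700629 - (-1)/(39*976) = 1700629 - 1*(-1/38064) = 1700629 + 1/38064 = 64732742257/38064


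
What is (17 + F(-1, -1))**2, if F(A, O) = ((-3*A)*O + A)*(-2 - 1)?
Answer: 841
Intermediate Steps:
F(A, O) = -3*A + 9*A*O (F(A, O) = (-3*A*O + A)*(-3) = (A - 3*A*O)*(-3) = -3*A + 9*A*O)
(17 + F(-1, -1))**2 = (17 + 3*(-1)*(-1 + 3*(-1)))**2 = (17 + 3*(-1)*(-1 - 3))**2 = (17 + 3*(-1)*(-4))**2 = (17 + 12)**2 = 29**2 = 841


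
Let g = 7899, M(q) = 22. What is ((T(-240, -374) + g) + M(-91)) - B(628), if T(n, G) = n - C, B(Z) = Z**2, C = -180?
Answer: -386523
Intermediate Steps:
T(n, G) = 180 + n (T(n, G) = n - 1*(-180) = n + 180 = 180 + n)
((T(-240, -374) + g) + M(-91)) - B(628) = (((180 - 240) + 7899) + 22) - 1*628**2 = ((-60 + 7899) + 22) - 1*394384 = (7839 + 22) - 394384 = 7861 - 394384 = -386523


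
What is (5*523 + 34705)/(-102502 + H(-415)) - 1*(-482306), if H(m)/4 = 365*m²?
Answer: 60612841474354/125672999 ≈ 4.8231e+5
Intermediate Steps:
H(m) = 1460*m² (H(m) = 4*(365*m²) = 1460*m²)
(5*523 + 34705)/(-102502 + H(-415)) - 1*(-482306) = (5*523 + 34705)/(-102502 + 1460*(-415)²) - 1*(-482306) = (2615 + 34705)/(-102502 + 1460*172225) + 482306 = 37320/(-102502 + 251448500) + 482306 = 37320/251345998 + 482306 = 37320*(1/251345998) + 482306 = 18660/125672999 + 482306 = 60612841474354/125672999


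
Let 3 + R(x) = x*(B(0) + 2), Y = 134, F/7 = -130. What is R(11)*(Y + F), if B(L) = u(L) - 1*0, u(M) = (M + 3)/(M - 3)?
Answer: -6208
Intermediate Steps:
F = -910 (F = 7*(-130) = -910)
u(M) = (3 + M)/(-3 + M)
B(L) = (3 + L)/(-3 + L) (B(L) = (3 + L)/(-3 + L) - 1*0 = (3 + L)/(-3 + L) + 0 = (3 + L)/(-3 + L))
R(x) = -3 + x (R(x) = -3 + x*((3 + 0)/(-3 + 0) + 2) = -3 + x*(3/(-3) + 2) = -3 + x*(-⅓*3 + 2) = -3 + x*(-1 + 2) = -3 + x*1 = -3 + x)
R(11)*(Y + F) = (-3 + 11)*(134 - 910) = 8*(-776) = -6208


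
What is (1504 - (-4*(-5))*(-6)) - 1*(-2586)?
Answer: 4210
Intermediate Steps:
(1504 - (-4*(-5))*(-6)) - 1*(-2586) = (1504 - 20*(-6)) + 2586 = (1504 - 1*(-120)) + 2586 = (1504 + 120) + 2586 = 1624 + 2586 = 4210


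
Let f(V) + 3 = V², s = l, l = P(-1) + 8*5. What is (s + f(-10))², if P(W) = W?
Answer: 18496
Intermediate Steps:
l = 39 (l = -1 + 8*5 = -1 + 40 = 39)
s = 39
f(V) = -3 + V²
(s + f(-10))² = (39 + (-3 + (-10)²))² = (39 + (-3 + 100))² = (39 + 97)² = 136² = 18496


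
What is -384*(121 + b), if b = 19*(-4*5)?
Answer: 99456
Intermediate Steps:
b = -380 (b = 19*(-20) = -380)
-384*(121 + b) = -384*(121 - 380) = -384*(-259) = 99456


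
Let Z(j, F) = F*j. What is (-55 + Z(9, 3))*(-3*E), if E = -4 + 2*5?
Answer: 504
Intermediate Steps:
E = 6 (E = -4 + 10 = 6)
(-55 + Z(9, 3))*(-3*E) = (-55 + 3*9)*(-3*6) = (-55 + 27)*(-18) = -28*(-18) = 504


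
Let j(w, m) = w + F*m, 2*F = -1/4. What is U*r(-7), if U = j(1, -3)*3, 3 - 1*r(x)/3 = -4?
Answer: 693/8 ≈ 86.625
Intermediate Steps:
F = -⅛ (F = (-1/4)/2 = (-1*¼)/2 = (½)*(-¼) = -⅛ ≈ -0.12500)
r(x) = 21 (r(x) = 9 - 3*(-4) = 9 + 12 = 21)
j(w, m) = w - m/8
U = 33/8 (U = (1 - ⅛*(-3))*3 = (1 + 3/8)*3 = (11/8)*3 = 33/8 ≈ 4.1250)
U*r(-7) = (33/8)*21 = 693/8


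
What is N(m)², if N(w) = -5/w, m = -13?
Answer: 25/169 ≈ 0.14793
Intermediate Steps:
N(m)² = (-5/(-13))² = (-5*(-1/13))² = (5/13)² = 25/169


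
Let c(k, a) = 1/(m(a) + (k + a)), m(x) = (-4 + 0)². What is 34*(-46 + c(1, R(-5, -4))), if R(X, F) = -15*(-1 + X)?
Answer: -167314/107 ≈ -1563.7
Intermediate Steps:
m(x) = 16 (m(x) = (-4)² = 16)
R(X, F) = 15 - 15*X (R(X, F) = -5*(-3 + 3*X) = 15 - 15*X)
c(k, a) = 1/(16 + a + k) (c(k, a) = 1/(16 + (k + a)) = 1/(16 + (a + k)) = 1/(16 + a + k))
34*(-46 + c(1, R(-5, -4))) = 34*(-46 + 1/(16 + (15 - 15*(-5)) + 1)) = 34*(-46 + 1/(16 + (15 + 75) + 1)) = 34*(-46 + 1/(16 + 90 + 1)) = 34*(-46 + 1/107) = 34*(-4921/107) = -167314/107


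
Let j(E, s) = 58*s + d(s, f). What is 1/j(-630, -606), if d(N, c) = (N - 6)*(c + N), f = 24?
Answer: 1/321036 ≈ 3.1149e-6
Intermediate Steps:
d(N, c) = (-6 + N)*(N + c)
j(E, s) = -144 + s**2 + 76*s (j(E, s) = 58*s + (s**2 - 6*s - 6*24 + s*24) = 58*s + (s**2 - 6*s - 144 + 24*s) = 58*s + (-144 + s**2 + 18*s) = -144 + s**2 + 76*s)
1/j(-630, -606) = 1/(-144 + (-606)**2 + 76*(-606)) = 1/(-144 + 367236 - 46056) = 1/321036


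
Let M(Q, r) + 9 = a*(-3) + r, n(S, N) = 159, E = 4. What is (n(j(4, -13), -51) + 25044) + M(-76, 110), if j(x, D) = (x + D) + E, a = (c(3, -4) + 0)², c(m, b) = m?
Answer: 25277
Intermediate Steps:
a = 9 (a = (3 + 0)² = 3² = 9)
j(x, D) = 4 + D + x (j(x, D) = (x + D) + 4 = (D + x) + 4 = 4 + D + x)
M(Q, r) = -36 + r (M(Q, r) = -9 + (9*(-3) + r) = -9 + (-27 + r) = -36 + r)
(n(j(4, -13), -51) + 25044) + M(-76, 110) = (159 + 25044) + (-36 + 110) = 25203 + 74 = 25277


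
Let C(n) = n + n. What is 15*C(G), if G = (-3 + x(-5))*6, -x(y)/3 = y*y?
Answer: -14040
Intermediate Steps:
x(y) = -3*y**2 (x(y) = -3*y*y = -3*y**2)
G = -468 (G = (-3 - 3*(-5)**2)*6 = (-3 - 3*25)*6 = (-3 - 75)*6 = -78*6 = -468)
C(n) = 2*n
15*C(G) = 15*(2*(-468)) = 15*(-936) = -14040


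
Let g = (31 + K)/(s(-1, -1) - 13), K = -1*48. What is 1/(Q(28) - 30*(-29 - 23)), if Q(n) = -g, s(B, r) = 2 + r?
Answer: 12/18703 ≈ 0.00064161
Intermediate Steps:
K = -48
g = 17/12 (g = (31 - 48)/((2 - 1) - 13) = -17/(1 - 13) = -17/(-12) = -17*(-1/12) = 17/12 ≈ 1.4167)
Q(n) = -17/12 (Q(n) = -1*17/12 = -17/12)
1/(Q(28) - 30*(-29 - 23)) = 1/(-17/12 - 30*(-29 - 23)) = 1/(-17/12 - 30*(-52)) = 1/(-17/12 + 1560) = 1/(18703/12) = 12/18703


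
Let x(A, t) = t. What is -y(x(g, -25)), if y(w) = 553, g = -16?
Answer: -553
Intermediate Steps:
-y(x(g, -25)) = -1*553 = -553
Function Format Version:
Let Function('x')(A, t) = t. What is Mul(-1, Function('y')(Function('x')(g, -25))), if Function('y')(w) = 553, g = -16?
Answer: -553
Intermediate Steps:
Mul(-1, Function('y')(Function('x')(g, -25))) = Mul(-1, 553) = -553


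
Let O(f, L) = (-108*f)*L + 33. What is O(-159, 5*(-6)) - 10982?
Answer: -526109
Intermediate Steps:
O(f, L) = 33 - 108*L*f (O(f, L) = -108*L*f + 33 = 33 - 108*L*f)
O(-159, 5*(-6)) - 10982 = (33 - 108*5*(-6)*(-159)) - 10982 = (33 - 108*(-30)*(-159)) - 10982 = (33 - 515160) - 10982 = -515127 - 10982 = -526109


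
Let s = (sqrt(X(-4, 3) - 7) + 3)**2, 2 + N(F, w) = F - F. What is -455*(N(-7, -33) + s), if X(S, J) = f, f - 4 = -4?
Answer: -2730*I*sqrt(7) ≈ -7222.9*I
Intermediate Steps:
f = 0 (f = 4 - 4 = 0)
X(S, J) = 0
N(F, w) = -2 (N(F, w) = -2 + (F - F) = -2 + 0 = -2)
s = (3 + I*sqrt(7))**2 (s = (sqrt(0 - 7) + 3)**2 = (sqrt(-7) + 3)**2 = (I*sqrt(7) + 3)**2 = (3 + I*sqrt(7))**2 ≈ 2.0 + 15.875*I)
-455*(N(-7, -33) + s) = -455*(-2 + (3 + I*sqrt(7))**2) = 910 - 455*(3 + I*sqrt(7))**2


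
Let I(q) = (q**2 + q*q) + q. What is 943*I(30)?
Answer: 1725690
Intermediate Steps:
I(q) = q + 2*q**2 (I(q) = (q**2 + q**2) + q = 2*q**2 + q = q + 2*q**2)
943*I(30) = 943*(30*(1 + 2*30)) = 943*(30*(1 + 60)) = 943*(30*61) = 943*1830 = 1725690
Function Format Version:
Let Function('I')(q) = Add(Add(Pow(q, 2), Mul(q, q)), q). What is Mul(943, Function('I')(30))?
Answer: 1725690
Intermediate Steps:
Function('I')(q) = Add(q, Mul(2, Pow(q, 2))) (Function('I')(q) = Add(Add(Pow(q, 2), Pow(q, 2)), q) = Add(Mul(2, Pow(q, 2)), q) = Add(q, Mul(2, Pow(q, 2))))
Mul(943, Function('I')(30)) = Mul(943, Mul(30, Add(1, Mul(2, 30)))) = Mul(943, Mul(30, Add(1, 60))) = Mul(943, Mul(30, 61)) = Mul(943, 1830) = 1725690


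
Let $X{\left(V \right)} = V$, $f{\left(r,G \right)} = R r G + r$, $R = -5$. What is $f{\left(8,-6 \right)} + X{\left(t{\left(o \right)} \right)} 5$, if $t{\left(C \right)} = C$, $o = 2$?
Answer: $258$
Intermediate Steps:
$f{\left(r,G \right)} = r - 5 G r$ ($f{\left(r,G \right)} = - 5 r G + r = - 5 G r + r = r - 5 G r$)
$f{\left(8,-6 \right)} + X{\left(t{\left(o \right)} \right)} 5 = 8 \left(1 - -30\right) + 2 \cdot 5 = 8 \left(1 + 30\right) + 10 = 8 \cdot 31 + 10 = 248 + 10 = 258$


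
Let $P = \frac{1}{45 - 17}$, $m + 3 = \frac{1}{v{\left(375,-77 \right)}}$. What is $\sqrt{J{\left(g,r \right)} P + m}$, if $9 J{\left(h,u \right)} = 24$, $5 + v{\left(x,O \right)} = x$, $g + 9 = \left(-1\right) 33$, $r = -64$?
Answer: $\frac{i \sqrt{175205730}}{7770} \approx 1.7035 i$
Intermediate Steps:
$g = -42$ ($g = -9 - 33 = -42$)
$v{\left(x,O \right)} = -5 + x$
$J{\left(h,u \right)} = \frac{8}{3}$ ($J{\left(h,u \right)} = \frac{1}{9} \cdot 24 = \frac{8}{3}$)
$m = - \frac{1109}{370}$ ($m = -3 + \frac{1}{-5 + 375} = -3 + \frac{1}{370} = - \frac{1109}{370} \approx -2.9973$)
$P = \frac{1}{28} \approx 0.035714$
$\sqrt{J{\left(g,r \right)} P + m} = \sqrt{\frac{8}{3} \cdot \frac{1}{28} - \frac{1109}{370}} = \sqrt{\frac{2}{21} - \frac{1109}{370}} = \sqrt{- \frac{22549}{7770}} = \frac{i \sqrt{175205730}}{7770}$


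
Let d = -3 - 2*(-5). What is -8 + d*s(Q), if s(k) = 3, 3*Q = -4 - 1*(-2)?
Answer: 13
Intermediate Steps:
Q = -⅔ (Q = (-4 - 1*(-2))/3 = (-4 + 2)/3 = (⅓)*(-2) = -⅔ ≈ -0.66667)
d = 7 (d = -3 + 10 = 7)
-8 + d*s(Q) = -8 + 7*3 = -8 + 21 = 13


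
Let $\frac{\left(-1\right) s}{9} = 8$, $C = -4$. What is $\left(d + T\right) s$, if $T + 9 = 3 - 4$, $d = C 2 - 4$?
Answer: $1584$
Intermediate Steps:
$d = -12$ ($d = \left(-4\right) 2 - 4 = -8 - 4 = -12$)
$s = -72$ ($s = \left(-9\right) 8 = -72$)
$T = -10$ ($T = -9 + \left(3 - 4\right) = -9 - 1 = -10$)
$\left(d + T\right) s = \left(-12 - 10\right) \left(-72\right) = \left(-22\right) \left(-72\right) = 1584$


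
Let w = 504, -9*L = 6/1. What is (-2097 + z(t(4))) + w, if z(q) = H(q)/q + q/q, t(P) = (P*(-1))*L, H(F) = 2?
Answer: -6365/4 ≈ -1591.3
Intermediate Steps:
L = -⅔ (L = -2/(3*1) = -2/3 = -⅑*6 = -⅔ ≈ -0.66667)
t(P) = 2*P/3 (t(P) = (P*(-1))*(-⅔) = -P*(-⅔) = 2*P/3)
z(q) = 1 + 2/q (z(q) = 2/q + q/q = 2/q + 1 = 1 + 2/q)
(-2097 + z(t(4))) + w = (-2097 + (2 + (⅔)*4)/(((⅔)*4))) + 504 = (-2097 + (2 + 8/3)/(8/3)) + 504 = (-2097 + (3/8)*(14/3)) + 504 = (-2097 + 7/4) + 504 = -8381/4 + 504 = -6365/4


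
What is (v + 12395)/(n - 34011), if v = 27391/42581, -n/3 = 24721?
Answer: -5385907/47001603 ≈ -0.11459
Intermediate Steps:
n = -74163 (n = -3*24721 = -74163)
v = 559/869 (v = 27391*(1/42581) = 559/869 ≈ 0.64327)
(v + 12395)/(n - 34011) = (559/869 + 12395)/(-74163 - 34011) = (10771814/869)/(-108174) = (10771814/869)*(-1/108174) = -5385907/47001603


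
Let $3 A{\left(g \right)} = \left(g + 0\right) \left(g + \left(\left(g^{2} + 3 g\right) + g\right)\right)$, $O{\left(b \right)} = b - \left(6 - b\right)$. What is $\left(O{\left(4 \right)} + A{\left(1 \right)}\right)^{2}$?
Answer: $16$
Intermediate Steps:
$O{\left(b \right)} = -6 + 2 b$ ($O{\left(b \right)} = b + \left(-6 + b\right) = -6 + 2 b$)
$A{\left(g \right)} = \frac{g \left(g^{2} + 5 g\right)}{3}$ ($A{\left(g \right)} = \frac{\left(g + 0\right) \left(g + \left(\left(g^{2} + 3 g\right) + g\right)\right)}{3} = \frac{g \left(g + \left(g^{2} + 4 g\right)\right)}{3} = \frac{g \left(g^{2} + 5 g\right)}{3}$)
$\left(O{\left(4 \right)} + A{\left(1 \right)}\right)^{2} = \left(\left(-6 + 2 \cdot 4\right) + \frac{1^{2} \left(5 + 1\right)}{3}\right)^{2} = \left(\left(-6 + 8\right) + \frac{1}{3} \cdot 1 \cdot 6\right)^{2} = \left(2 + 2\right)^{2} = 4^{2} = 16$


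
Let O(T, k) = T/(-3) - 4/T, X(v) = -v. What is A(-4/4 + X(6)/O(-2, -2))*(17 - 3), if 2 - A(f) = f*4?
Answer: 210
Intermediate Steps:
O(T, k) = -4/T - T/3 (O(T, k) = T*(-⅓) - 4/T = -T/3 - 4/T = -4/T - T/3)
A(f) = 2 - 4*f (A(f) = 2 - f*4 = 2 - 4*f)
A(-4/4 + X(6)/O(-2, -2))*(17 - 3) = (2 - 4*(-4/4 + (-1*6)/(-4/(-2) - ⅓*(-2))))*(17 - 3) = (2 - 4*(-4*¼ - 6/(-4*(-½) + ⅔)))*14 = (2 - 4*(-1 - 6/(2 + ⅔)))*14 = (2 - 4*(-1 - 6/8/3))*14 = (2 - 4*(-1 - 6*3/8))*14 = (2 - 4*(-1 - 9/4))*14 = (2 - 4*(-13/4))*14 = (2 + 13)*14 = 15*14 = 210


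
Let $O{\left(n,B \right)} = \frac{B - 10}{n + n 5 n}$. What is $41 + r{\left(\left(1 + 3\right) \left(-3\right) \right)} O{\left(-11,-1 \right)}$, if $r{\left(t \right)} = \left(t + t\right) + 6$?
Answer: $\frac{124}{3} \approx 41.333$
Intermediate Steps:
$O{\left(n,B \right)} = \frac{-10 + B}{n + 5 n^{2}}$ ($O{\left(n,B \right)} = \frac{-10 + B}{n + 5 n n} = \frac{-10 + B}{n + 5 n^{2}}$)
$r{\left(t \right)} = 6 + 2 t$ ($r{\left(t \right)} = 2 t + 6 = 6 + 2 t$)
$41 + r{\left(\left(1 + 3\right) \left(-3\right) \right)} O{\left(-11,-1 \right)} = 41 + \left(6 + 2 \left(1 + 3\right) \left(-3\right)\right) \frac{-10 - 1}{\left(-11\right) \left(1 + 5 \left(-11\right)\right)} = 41 + \left(6 + 2 \cdot 4 \left(-3\right)\right) \left(\left(- \frac{1}{11}\right) \frac{1}{1 - 55} \left(-11\right)\right) = 41 + \left(6 + 2 \left(-12\right)\right) \left(\left(- \frac{1}{11}\right) \frac{1}{-54} \left(-11\right)\right) = 41 + \left(6 - 24\right) \left(\left(- \frac{1}{11}\right) \left(- \frac{1}{54}\right) \left(-11\right)\right) = 41 - - \frac{1}{3} = 41 + \frac{1}{3} = \frac{124}{3}$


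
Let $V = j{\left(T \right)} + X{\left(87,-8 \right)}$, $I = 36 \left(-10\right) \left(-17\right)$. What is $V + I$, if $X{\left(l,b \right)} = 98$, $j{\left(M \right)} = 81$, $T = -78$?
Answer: $6299$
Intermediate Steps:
$I = 6120$ ($I = \left(-360\right) \left(-17\right) = 6120$)
$V = 179$ ($V = 81 + 98 = 179$)
$V + I = 179 + 6120 = 6299$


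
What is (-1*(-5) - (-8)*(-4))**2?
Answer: 729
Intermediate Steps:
(-1*(-5) - (-8)*(-4))**2 = (5 - 2*16)**2 = (5 - 32)**2 = (-27)**2 = 729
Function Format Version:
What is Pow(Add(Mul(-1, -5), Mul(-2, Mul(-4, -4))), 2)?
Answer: 729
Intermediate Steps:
Pow(Add(Mul(-1, -5), Mul(-2, Mul(-4, -4))), 2) = Pow(Add(5, Mul(-2, 16)), 2) = Pow(Add(5, -32), 2) = Pow(-27, 2) = 729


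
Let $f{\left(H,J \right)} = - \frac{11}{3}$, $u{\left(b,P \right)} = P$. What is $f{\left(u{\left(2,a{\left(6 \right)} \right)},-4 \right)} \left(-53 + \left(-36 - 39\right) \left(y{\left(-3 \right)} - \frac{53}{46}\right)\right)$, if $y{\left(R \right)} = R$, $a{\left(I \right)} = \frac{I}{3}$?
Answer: $- \frac{130757}{138} \approx -947.51$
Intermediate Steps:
$a{\left(I \right)} = \frac{I}{3}$ ($a{\left(I \right)} = I \frac{1}{3} = \frac{I}{3}$)
$f{\left(H,J \right)} = - \frac{11}{3}$ ($f{\left(H,J \right)} = \left(-11\right) \frac{1}{3} = - \frac{11}{3}$)
$f{\left(u{\left(2,a{\left(6 \right)} \right)},-4 \right)} \left(-53 + \left(-36 - 39\right) \left(y{\left(-3 \right)} - \frac{53}{46}\right)\right) = - \frac{11 \left(-53 + \left(-36 - 39\right) \left(-3 - \frac{53}{46}\right)\right)}{3} = - \frac{11 \left(-53 - 75 \left(-3 - \frac{53}{46}\right)\right)}{3} = - \frac{11 \left(-53 - - \frac{14325}{46}\right)}{3} = - \frac{11 \left(-53 + \frac{14325}{46}\right)}{3} = \left(- \frac{11}{3}\right) \frac{11887}{46} = - \frac{130757}{138}$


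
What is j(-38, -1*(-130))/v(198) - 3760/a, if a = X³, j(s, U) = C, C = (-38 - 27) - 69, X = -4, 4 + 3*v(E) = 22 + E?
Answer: 512/9 ≈ 56.889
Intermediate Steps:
v(E) = 6 + E/3 (v(E) = -4/3 + (22 + E)/3 = -4/3 + (22/3 + E/3) = 6 + E/3)
C = -134 (C = -65 - 69 = -134)
j(s, U) = -134
a = -64 (a = (-4)³ = -64)
j(-38, -1*(-130))/v(198) - 3760/a = -134/(6 + (⅓)*198) - 3760/(-64) = -134/(6 + 66) - 3760*(-1/64) = -134/72 + 235/4 = -134*1/72 + 235/4 = -67/36 + 235/4 = 512/9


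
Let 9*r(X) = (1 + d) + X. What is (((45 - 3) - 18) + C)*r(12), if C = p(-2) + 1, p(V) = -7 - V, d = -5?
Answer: 160/9 ≈ 17.778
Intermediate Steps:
r(X) = -4/9 + X/9 (r(X) = ((1 - 5) + X)/9 = (-4 + X)/9 = -4/9 + X/9)
C = -4 (C = (-7 - 1*(-2)) + 1 = (-7 + 2) + 1 = -5 + 1 = -4)
(((45 - 3) - 18) + C)*r(12) = (((45 - 3) - 18) - 4)*(-4/9 + (1/9)*12) = ((42 - 18) - 4)*(-4/9 + 4/3) = (24 - 4)*(8/9) = 20*(8/9) = 160/9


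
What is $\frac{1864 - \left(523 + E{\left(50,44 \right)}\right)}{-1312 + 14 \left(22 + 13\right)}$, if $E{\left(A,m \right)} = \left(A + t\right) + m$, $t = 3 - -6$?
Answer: $- \frac{619}{411} \approx -1.5061$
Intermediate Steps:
$t = 9$ ($t = 3 + 6 = 9$)
$E{\left(A,m \right)} = 9 + A + m$ ($E{\left(A,m \right)} = \left(A + 9\right) + m = \left(9 + A\right) + m = 9 + A + m$)
$\frac{1864 - \left(523 + E{\left(50,44 \right)}\right)}{-1312 + 14 \left(22 + 13\right)} = \frac{1864 - 626}{-1312 + 14 \left(22 + 13\right)} = \frac{1864 - 626}{-1312 + 14 \cdot 35} = \frac{1864 - 626}{-1312 + 490} = \frac{1864 - 626}{-822} = 1238 \left(- \frac{1}{822}\right) = - \frac{619}{411}$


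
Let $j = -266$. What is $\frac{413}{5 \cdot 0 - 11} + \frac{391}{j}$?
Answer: $- \frac{114159}{2926} \approx -39.015$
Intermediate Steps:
$\frac{413}{5 \cdot 0 - 11} + \frac{391}{j} = \frac{413}{5 \cdot 0 - 11} + \frac{391}{-266} = \frac{413}{0 - 11} + 391 \left(- \frac{1}{266}\right) = \frac{413}{-11} - \frac{391}{266} = 413 \left(- \frac{1}{11}\right) - \frac{391}{266} = - \frac{413}{11} - \frac{391}{266} = - \frac{114159}{2926}$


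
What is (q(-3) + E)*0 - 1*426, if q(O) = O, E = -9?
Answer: -426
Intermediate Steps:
(q(-3) + E)*0 - 1*426 = (-3 - 9)*0 - 1*426 = -12*0 - 426 = 0 - 426 = -426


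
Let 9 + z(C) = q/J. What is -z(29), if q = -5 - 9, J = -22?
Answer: 92/11 ≈ 8.3636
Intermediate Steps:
q = -14
z(C) = -92/11 (z(C) = -9 - 14/(-22) = -9 - 14*(-1/22) = -9 + 7/11 = -92/11)
-z(29) = -1*(-92/11) = 92/11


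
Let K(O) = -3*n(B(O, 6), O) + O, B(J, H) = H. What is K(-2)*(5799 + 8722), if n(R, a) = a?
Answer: 58084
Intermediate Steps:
K(O) = -2*O (K(O) = -3*O + O = -2*O)
K(-2)*(5799 + 8722) = (-2*(-2))*(5799 + 8722) = 4*14521 = 58084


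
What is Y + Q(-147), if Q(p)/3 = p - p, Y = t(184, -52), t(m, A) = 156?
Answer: 156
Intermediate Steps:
Y = 156
Q(p) = 0 (Q(p) = 3*(p - p) = 3*0 = 0)
Y + Q(-147) = 156 + 0 = 156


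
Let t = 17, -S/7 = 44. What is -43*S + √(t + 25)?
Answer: 13244 + √42 ≈ 13250.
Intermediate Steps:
S = -308 (S = -7*44 = -308)
-43*S + √(t + 25) = -43*(-308) + √(17 + 25) = 13244 + √42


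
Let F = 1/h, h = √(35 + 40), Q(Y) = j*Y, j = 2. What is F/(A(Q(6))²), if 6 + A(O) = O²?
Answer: √3/285660 ≈ 6.0633e-6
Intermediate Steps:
Q(Y) = 2*Y
A(O) = -6 + O²
h = 5*√3 (h = √75 = 5*√3 ≈ 8.6602)
F = √3/15 (F = 1/(5*√3) = √3/15 ≈ 0.11547)
F/(A(Q(6))²) = (√3/15)/((-6 + (2*6)²)²) = (√3/15)/((-6 + 12²)²) = (√3/15)/((-6 + 144)²) = (√3/15)/(138²) = (√3/15)/19044 = (√3/15)*(1/19044) = √3/285660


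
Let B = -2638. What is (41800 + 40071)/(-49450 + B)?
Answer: -81871/52088 ≈ -1.5718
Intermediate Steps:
(41800 + 40071)/(-49450 + B) = (41800 + 40071)/(-49450 - 2638) = 81871/(-52088) = 81871*(-1/52088) = -81871/52088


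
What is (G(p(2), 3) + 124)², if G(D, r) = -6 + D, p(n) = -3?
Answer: 13225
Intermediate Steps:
(G(p(2), 3) + 124)² = ((-6 - 3) + 124)² = (-9 + 124)² = 115² = 13225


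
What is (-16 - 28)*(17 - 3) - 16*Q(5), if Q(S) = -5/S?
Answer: -600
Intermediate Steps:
(-16 - 28)*(17 - 3) - 16*Q(5) = (-16 - 28)*(17 - 3) - (-80)/5 = -44*14 - (-80)/5 = -616 - 16*(-1) = -616 + 16 = -600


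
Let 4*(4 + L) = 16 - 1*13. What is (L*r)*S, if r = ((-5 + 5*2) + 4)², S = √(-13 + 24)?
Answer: -1053*√11/4 ≈ -873.10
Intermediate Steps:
S = √11 ≈ 3.3166
L = -13/4 (L = -4 + (16 - 1*13)/4 = -4 + (16 - 13)/4 = -4 + (¼)*3 = -4 + ¾ = -13/4 ≈ -3.2500)
r = 81 (r = ((-5 + 10) + 4)² = (5 + 4)² = 9² = 81)
(L*r)*S = (-13/4*81)*√11 = -1053*√11/4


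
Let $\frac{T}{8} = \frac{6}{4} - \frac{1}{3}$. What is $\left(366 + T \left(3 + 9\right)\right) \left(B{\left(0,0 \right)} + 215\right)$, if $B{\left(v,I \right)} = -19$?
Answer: $93688$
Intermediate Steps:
$T = \frac{28}{3}$ ($T = 8 \left(\frac{6}{4} - \frac{1}{3}\right) = 8 \left(6 \cdot \frac{1}{4} - \frac{1}{3}\right) = 8 \left(\frac{3}{2} - \frac{1}{3}\right) = 8 \cdot \frac{7}{6} = \frac{28}{3} \approx 9.3333$)
$\left(366 + T \left(3 + 9\right)\right) \left(B{\left(0,0 \right)} + 215\right) = \left(366 + \frac{28 \left(3 + 9\right)}{3}\right) \left(-19 + 215\right) = \left(366 + \frac{28}{3} \cdot 12\right) 196 = \left(366 + 112\right) 196 = 478 \cdot 196 = 93688$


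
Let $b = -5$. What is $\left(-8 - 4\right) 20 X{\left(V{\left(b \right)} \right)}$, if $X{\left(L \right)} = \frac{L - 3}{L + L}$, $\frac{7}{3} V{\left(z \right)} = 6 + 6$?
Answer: $-50$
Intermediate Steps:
$V{\left(z \right)} = \frac{36}{7}$ ($V{\left(z \right)} = \frac{3 \left(6 + 6\right)}{7} = \frac{3}{7} \cdot 12 = \frac{36}{7}$)
$X{\left(L \right)} = \frac{-3 + L}{2 L}$
$\left(-8 - 4\right) 20 X{\left(V{\left(b \right)} \right)} = \left(-8 - 4\right) 20 \frac{-3 + \frac{36}{7}}{2 \cdot \frac{36}{7}} = \left(-12\right) 20 \cdot \frac{1}{2} \cdot \frac{7}{36} \cdot \frac{15}{7} = \left(-240\right) \frac{5}{24} = -50$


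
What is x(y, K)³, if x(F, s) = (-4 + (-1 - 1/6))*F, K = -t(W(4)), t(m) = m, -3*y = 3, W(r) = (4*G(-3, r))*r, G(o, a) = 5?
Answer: 29791/216 ≈ 137.92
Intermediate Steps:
W(r) = 20*r (W(r) = (4*5)*r = 20*r)
y = -1 (y = -⅓*3 = -1)
K = -80 (K = -20*4 = -1*80 = -80)
x(F, s) = -31*F/6 (x(F, s) = (-4 + (-1 - 1*⅙))*F = (-4 + (-1 - ⅙))*F = (-4 - 7/6)*F = -31*F/6)
x(y, K)³ = (-31/6*(-1))³ = (31/6)³ = 29791/216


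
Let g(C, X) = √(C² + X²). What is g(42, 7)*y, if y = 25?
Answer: 175*√37 ≈ 1064.5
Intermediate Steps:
g(42, 7)*y = √(42² + 7²)*25 = √(1764 + 49)*25 = √1813*25 = (7*√37)*25 = 175*√37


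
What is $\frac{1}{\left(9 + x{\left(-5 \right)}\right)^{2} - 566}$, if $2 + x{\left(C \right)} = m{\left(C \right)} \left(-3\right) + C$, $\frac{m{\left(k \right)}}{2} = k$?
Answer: $\frac{1}{458} \approx 0.0021834$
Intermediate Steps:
$m{\left(k \right)} = 2 k$
$x{\left(C \right)} = -2 - 5 C$ ($x{\left(C \right)} = -2 + \left(2 C \left(-3\right) + C\right) = -2 + \left(- 6 C + C\right) = -2 - 5 C$)
$\frac{1}{\left(9 + x{\left(-5 \right)}\right)^{2} - 566} = \frac{1}{\left(9 - -23\right)^{2} - 566} = \frac{1}{\left(9 + \left(-2 + 25\right)\right)^{2} - 566} = \frac{1}{\left(9 + 23\right)^{2} - 566} = \frac{1}{32^{2} - 566} = \frac{1}{1024 - 566} = \frac{1}{458}$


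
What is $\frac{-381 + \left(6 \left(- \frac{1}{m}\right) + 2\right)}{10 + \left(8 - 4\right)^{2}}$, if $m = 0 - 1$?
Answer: $- \frac{373}{26} \approx -14.346$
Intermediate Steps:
$m = -1$ ($m = 0 - 1 = -1$)
$\frac{-381 + \left(6 \left(- \frac{1}{m}\right) + 2\right)}{10 + \left(8 - 4\right)^{2}} = \frac{-381 + \left(6 \left(- \frac{1}{-1}\right) + 2\right)}{10 + \left(8 - 4\right)^{2}} = \frac{-381 + \left(6 \left(\left(-1\right) \left(-1\right)\right) + 2\right)}{10 + 4^{2}} = \frac{-381 + \left(6 \cdot 1 + 2\right)}{10 + 16} = \frac{-381 + \left(6 + 2\right)}{26} = \left(-381 + 8\right) \frac{1}{26} = \left(-373\right) \frac{1}{26} = - \frac{373}{26}$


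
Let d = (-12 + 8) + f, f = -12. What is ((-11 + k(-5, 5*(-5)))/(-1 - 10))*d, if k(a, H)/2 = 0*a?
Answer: -16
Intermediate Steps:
d = -16 (d = (-12 + 8) - 12 = -4 - 12 = -16)
k(a, H) = 0 (k(a, H) = 2*(0*a) = 2*0 = 0)
((-11 + k(-5, 5*(-5)))/(-1 - 10))*d = ((-11 + 0)/(-1 - 10))*(-16) = -11/(-11)*(-16) = -11*(-1/11)*(-16) = 1*(-16) = -16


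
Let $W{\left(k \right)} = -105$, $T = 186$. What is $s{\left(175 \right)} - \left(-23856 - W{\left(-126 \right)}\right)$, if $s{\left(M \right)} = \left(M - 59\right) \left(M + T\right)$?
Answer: $65627$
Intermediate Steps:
$s{\left(M \right)} = \left(-59 + M\right) \left(186 + M\right)$ ($s{\left(M \right)} = \left(M - 59\right) \left(M + 186\right) = \left(-59 + M\right) \left(186 + M\right)$)
$s{\left(175 \right)} - \left(-23856 - W{\left(-126 \right)}\right) = \left(-10974 + 175^{2} + 127 \cdot 175\right) - \left(-23856 - -105\right) = \left(-10974 + 30625 + 22225\right) - \left(-23856 + 105\right) = 41876 - -23751 = 41876 + 23751 = 65627$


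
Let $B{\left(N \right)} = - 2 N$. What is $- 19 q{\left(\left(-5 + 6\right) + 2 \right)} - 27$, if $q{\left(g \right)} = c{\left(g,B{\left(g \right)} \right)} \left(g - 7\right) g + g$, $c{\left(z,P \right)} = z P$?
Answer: $-4188$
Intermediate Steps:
$c{\left(z,P \right)} = P z$
$q{\left(g \right)} = g - 2 g^{3} \left(-7 + g\right)$ ($q{\left(g \right)} = - 2 g g \left(g - 7\right) g + g = - 2 g^{2} \left(-7 + g\right) g + g = - 2 g^{3} \left(-7 + g\right) + g = g - 2 g^{3} \left(-7 + g\right)$)
$- 19 q{\left(\left(-5 + 6\right) + 2 \right)} - 27 = - 19 \left(\left(\left(-5 + 6\right) + 2\right) - 2 \left(\left(-5 + 6\right) + 2\right)^{4} + 14 \left(\left(-5 + 6\right) + 2\right)^{3}\right) - 27 = - 19 \left(\left(1 + 2\right) - 2 \left(1 + 2\right)^{4} + 14 \left(1 + 2\right)^{3}\right) - 27 = - 19 \left(3 - 2 \cdot 3^{4} + 14 \cdot 3^{3}\right) - 27 = - 19 \left(3 - 162 + 14 \cdot 27\right) - 27 = - 19 \left(3 - 162 + 378\right) - 27 = \left(-19\right) 219 - 27 = -4161 - 27 = -4188$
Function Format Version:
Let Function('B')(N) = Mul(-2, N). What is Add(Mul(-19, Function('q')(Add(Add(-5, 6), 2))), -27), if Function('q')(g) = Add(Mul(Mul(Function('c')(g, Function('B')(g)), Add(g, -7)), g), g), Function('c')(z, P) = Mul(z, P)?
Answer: -4188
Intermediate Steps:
Function('c')(z, P) = Mul(P, z)
Function('q')(g) = Add(g, Mul(-2, Pow(g, 3), Add(-7, g))) (Function('q')(g) = Add(Mul(Mul(Mul(Mul(-2, g), g), Add(g, -7)), g), g) = Add(Mul(Mul(Mul(-2, Pow(g, 2)), Add(-7, g)), g), g) = Add(Mul(Mul(-2, Pow(g, 2), Add(-7, g)), g), g) = Add(Mul(-2, Pow(g, 3), Add(-7, g)), g) = Add(g, Mul(-2, Pow(g, 3), Add(-7, g))))
Add(Mul(-19, Function('q')(Add(Add(-5, 6), 2))), -27) = Add(Mul(-19, Add(Add(Add(-5, 6), 2), Mul(-2, Pow(Add(Add(-5, 6), 2), 4)), Mul(14, Pow(Add(Add(-5, 6), 2), 3)))), -27) = Add(Mul(-19, Add(Add(1, 2), Mul(-2, Pow(Add(1, 2), 4)), Mul(14, Pow(Add(1, 2), 3)))), -27) = Add(Mul(-19, Add(3, Mul(-2, Pow(3, 4)), Mul(14, Pow(3, 3)))), -27) = Add(Mul(-19, Add(3, Mul(-2, 81), Mul(14, 27))), -27) = Add(Mul(-19, Add(3, -162, 378)), -27) = Add(Mul(-19, 219), -27) = Add(-4161, -27) = -4188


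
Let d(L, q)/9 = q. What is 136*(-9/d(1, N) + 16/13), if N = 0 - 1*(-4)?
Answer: 1734/13 ≈ 133.38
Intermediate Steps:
N = 4 (N = 0 + 4 = 4)
d(L, q) = 9*q
136*(-9/d(1, N) + 16/13) = 136*(-9/(9*4) + 16/13) = 136*(-9/36 + 16*(1/13)) = 136*(-9*1/36 + 16/13) = 136*(-1/4 + 16/13) = 136*(51/52) = 1734/13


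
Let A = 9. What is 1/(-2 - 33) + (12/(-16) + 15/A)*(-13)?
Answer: -5017/420 ≈ -11.945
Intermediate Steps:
1/(-2 - 33) + (12/(-16) + 15/A)*(-13) = 1/(-2 - 33) + (12/(-16) + 15/9)*(-13) = 1/(-35) + (12*(-1/16) + 15*(1/9))*(-13) = -1/35 + (-3/4 + 5/3)*(-13) = -1/35 + (11/12)*(-13) = -1/35 - 143/12 = -5017/420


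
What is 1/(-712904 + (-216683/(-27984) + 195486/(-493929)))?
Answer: -1535789904/1094859481772629 ≈ -1.4027e-6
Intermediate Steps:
1/(-712904 + (-216683/(-27984) + 195486/(-493929))) = 1/(-712904 + (-216683*(-1/27984) + 195486*(-1/493929))) = 1/(-712904 + (216683/27984 - 65162/164643)) = 1/(-712904 + 11283948587/1535789904) = 1/(-1094859481772629/1535789904) = -1535789904/1094859481772629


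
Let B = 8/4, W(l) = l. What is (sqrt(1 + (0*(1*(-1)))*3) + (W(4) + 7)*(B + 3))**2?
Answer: 3136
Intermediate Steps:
B = 2 (B = 8*(1/4) = 2)
(sqrt(1 + (0*(1*(-1)))*3) + (W(4) + 7)*(B + 3))**2 = (sqrt(1 + (0*(1*(-1)))*3) + (4 + 7)*(2 + 3))**2 = (sqrt(1 + (0*(-1))*3) + 11*5)**2 = (sqrt(1 + 0*3) + 55)**2 = (sqrt(1 + 0) + 55)**2 = (sqrt(1) + 55)**2 = (1 + 55)**2 = 56**2 = 3136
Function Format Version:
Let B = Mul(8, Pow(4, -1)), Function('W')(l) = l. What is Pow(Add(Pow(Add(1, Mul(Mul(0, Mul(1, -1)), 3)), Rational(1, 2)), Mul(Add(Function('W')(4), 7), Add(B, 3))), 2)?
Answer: 3136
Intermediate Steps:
B = 2 (B = Mul(8, Rational(1, 4)) = 2)
Pow(Add(Pow(Add(1, Mul(Mul(0, Mul(1, -1)), 3)), Rational(1, 2)), Mul(Add(Function('W')(4), 7), Add(B, 3))), 2) = Pow(Add(Pow(Add(1, Mul(Mul(0, Mul(1, -1)), 3)), Rational(1, 2)), Mul(Add(4, 7), Add(2, 3))), 2) = Pow(Add(Pow(Add(1, Mul(Mul(0, -1), 3)), Rational(1, 2)), Mul(11, 5)), 2) = Pow(Add(Pow(Add(1, Mul(0, 3)), Rational(1, 2)), 55), 2) = Pow(Add(Pow(Add(1, 0), Rational(1, 2)), 55), 2) = Pow(Add(Pow(1, Rational(1, 2)), 55), 2) = Pow(Add(1, 55), 2) = Pow(56, 2) = 3136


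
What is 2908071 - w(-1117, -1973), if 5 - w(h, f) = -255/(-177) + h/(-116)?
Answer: 19902879467/6844 ≈ 2.9081e+6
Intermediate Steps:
w(h, f) = 210/59 + h/116 (w(h, f) = 5 - (-255/(-177) + h/(-116)) = 5 - (-255*(-1/177) + h*(-1/116)) = 5 - (85/59 - h/116) = 5 + (-85/59 + h/116) = 210/59 + h/116)
2908071 - w(-1117, -1973) = 2908071 - (210/59 + (1/116)*(-1117)) = 2908071 - (210/59 - 1117/116) = 2908071 - 1*(-41543/6844) = 2908071 + 41543/6844 = 19902879467/6844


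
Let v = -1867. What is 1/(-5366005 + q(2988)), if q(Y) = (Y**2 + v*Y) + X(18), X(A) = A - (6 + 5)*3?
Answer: -1/2016472 ≈ -4.9592e-7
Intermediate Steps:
X(A) = -33 + A (X(A) = A - 11*3 = A - 1*33 = A - 33 = -33 + A)
q(Y) = -15 + Y**2 - 1867*Y (q(Y) = (Y**2 - 1867*Y) + (-33 + 18) = (Y**2 - 1867*Y) - 15 = -15 + Y**2 - 1867*Y)
1/(-5366005 + q(2988)) = 1/(-5366005 + (-15 + 2988**2 - 1867*2988)) = 1/(-5366005 + (-15 + 8928144 - 5578596)) = 1/(-5366005 + 3349533) = 1/(-2016472) = -1/2016472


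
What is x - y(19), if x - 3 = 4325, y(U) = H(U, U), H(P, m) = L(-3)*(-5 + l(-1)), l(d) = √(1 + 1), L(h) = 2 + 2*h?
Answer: 4308 + 4*√2 ≈ 4313.7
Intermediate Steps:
l(d) = √2
H(P, m) = 20 - 4*√2 (H(P, m) = (2 + 2*(-3))*(-5 + √2) = (2 - 6)*(-5 + √2) = -4*(-5 + √2) = 20 - 4*√2)
y(U) = 20 - 4*√2
x = 4328 (x = 3 + 4325 = 4328)
x - y(19) = 4328 - (20 - 4*√2) = 4328 + (-20 + 4*√2) = 4308 + 4*√2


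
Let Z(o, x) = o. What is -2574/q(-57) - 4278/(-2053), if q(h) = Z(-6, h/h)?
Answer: 885015/2053 ≈ 431.08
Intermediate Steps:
q(h) = -6
-2574/q(-57) - 4278/(-2053) = -2574/(-6) - 4278/(-2053) = -2574*(-1/6) - 4278*(-1/2053) = 429 + 4278/2053 = 885015/2053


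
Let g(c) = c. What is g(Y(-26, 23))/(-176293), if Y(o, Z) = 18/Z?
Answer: -18/4054739 ≈ -4.4393e-6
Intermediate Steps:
g(Y(-26, 23))/(-176293) = (18/23)/(-176293) = (18*(1/23))*(-1/176293) = (18/23)*(-1/176293) = -18/4054739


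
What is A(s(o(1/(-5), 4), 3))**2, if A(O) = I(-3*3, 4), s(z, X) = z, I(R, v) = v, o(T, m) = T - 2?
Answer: 16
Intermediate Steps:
o(T, m) = -2 + T
A(O) = 4
A(s(o(1/(-5), 4), 3))**2 = 4**2 = 16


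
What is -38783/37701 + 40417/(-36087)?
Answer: -974441146/453505329 ≈ -2.1487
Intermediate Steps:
-38783/37701 + 40417/(-36087) = -38783*1/37701 + 40417*(-1/36087) = -38783/37701 - 40417/36087 = -974441146/453505329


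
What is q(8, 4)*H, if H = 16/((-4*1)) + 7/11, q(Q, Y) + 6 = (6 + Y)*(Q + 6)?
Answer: -4958/11 ≈ -450.73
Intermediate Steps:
q(Q, Y) = -6 + (6 + Q)*(6 + Y) (q(Q, Y) = -6 + (6 + Y)*(Q + 6) = -6 + (6 + Y)*(6 + Q) = -6 + (6 + Q)*(6 + Y))
H = -37/11 (H = 16/(-4) + 7*(1/11) = 16*(-1/4) + 7/11 = -4 + 7/11 = -37/11 ≈ -3.3636)
q(8, 4)*H = (30 + 6*8 + 6*4 + 8*4)*(-37/11) = (30 + 48 + 24 + 32)*(-37/11) = 134*(-37/11) = -4958/11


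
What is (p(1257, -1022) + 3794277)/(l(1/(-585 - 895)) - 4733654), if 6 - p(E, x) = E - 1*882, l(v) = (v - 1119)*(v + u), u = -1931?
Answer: -8310176083200/5635598981999 ≈ -1.4746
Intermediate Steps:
l(v) = (-1931 + v)*(-1119 + v) (l(v) = (v - 1119)*(v - 1931) = (-1119 + v)*(-1931 + v) = (-1931 + v)*(-1119 + v))
p(E, x) = 888 - E (p(E, x) = 6 - (E - 1*882) = 6 - (E - 882) = 6 - (-882 + E) = 6 + (882 - E) = 888 - E)
(p(1257, -1022) + 3794277)/(l(1/(-585 - 895)) - 4733654) = ((888 - 1*1257) + 3794277)/((2160789 + (1/(-585 - 895))² - 3050/(-585 - 895)) - 4733654) = ((888 - 1257) + 3794277)/((2160789 + (1/(-1480))² - 3050/(-1480)) - 4733654) = (-369 + 3794277)/((2160789 + (-1/1480)² - 3050*(-1/1480)) - 4733654) = 3793908/((2160789 + 1/2190400 + 305/148) - 4733654) = 3793908/(4732996739601/2190400 - 4733654) = 3793908/(-5635598981999/2190400) = 3793908*(-2190400/5635598981999) = -8310176083200/5635598981999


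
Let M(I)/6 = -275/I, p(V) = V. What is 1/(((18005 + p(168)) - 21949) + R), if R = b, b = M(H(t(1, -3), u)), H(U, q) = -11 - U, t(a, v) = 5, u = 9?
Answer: -8/29383 ≈ -0.00027227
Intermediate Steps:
M(I) = -1650/I (M(I) = 6*(-275/I) = -1650/I)
b = 825/8 (b = -1650/(-11 - 1*5) = -1650/(-11 - 5) = -1650/(-16) = -1650*(-1/16) = 825/8 ≈ 103.13)
R = 825/8 ≈ 103.13
1/(((18005 + p(168)) - 21949) + R) = 1/(((18005 + 168) - 21949) + 825/8) = 1/((18173 - 21949) + 825/8) = 1/(-3776 + 825/8) = 1/(-29383/8) = -8/29383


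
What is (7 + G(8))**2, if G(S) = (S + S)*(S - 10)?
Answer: 625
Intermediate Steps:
G(S) = 2*S*(-10 + S) (G(S) = (2*S)*(-10 + S) = 2*S*(-10 + S))
(7 + G(8))**2 = (7 + 2*8*(-10 + 8))**2 = (7 + 2*8*(-2))**2 = (7 - 32)**2 = (-25)**2 = 625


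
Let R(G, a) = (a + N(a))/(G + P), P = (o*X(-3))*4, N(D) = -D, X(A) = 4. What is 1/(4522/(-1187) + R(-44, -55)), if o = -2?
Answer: -1187/4522 ≈ -0.26249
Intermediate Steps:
P = -32 (P = -2*4*4 = -8*4 = -32)
R(G, a) = 0 (R(G, a) = (a - a)/(G - 32) = 0/(-32 + G) = 0)
1/(4522/(-1187) + R(-44, -55)) = 1/(4522/(-1187) + 0) = 1/(4522*(-1/1187) + 0) = 1/(-4522/1187 + 0) = 1/(-4522/1187) = -1187/4522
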